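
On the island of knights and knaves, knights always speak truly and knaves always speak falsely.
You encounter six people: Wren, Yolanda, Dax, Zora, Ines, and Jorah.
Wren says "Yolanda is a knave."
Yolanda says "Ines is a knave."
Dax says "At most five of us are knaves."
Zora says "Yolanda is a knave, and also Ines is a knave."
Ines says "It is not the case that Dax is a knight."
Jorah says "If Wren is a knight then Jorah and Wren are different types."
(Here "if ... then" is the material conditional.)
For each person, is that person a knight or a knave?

Wren is a knave, Yolanda is a knight, Dax is a knight, Zora is a knave, Ines is a knave, and Jorah is a knight.

Wren (knave): "Yolanda is a knave" — False. ✓
Yolanda is a knight, and the claim "Ines is a knave" is indeed True.
As a knight, Dax's statement "at most five of us are knaves" should be True; it is.
Zora is a knave, and the claim "Yolanda is a knave, and also Ines is a knave" is indeed False.
Ines (knave): "it is not the case that Dax is a knight" — False. ✓
Since Jorah is a knight, "if Wren is a knight then Jorah and Wren are different types" needs to be True, which holds.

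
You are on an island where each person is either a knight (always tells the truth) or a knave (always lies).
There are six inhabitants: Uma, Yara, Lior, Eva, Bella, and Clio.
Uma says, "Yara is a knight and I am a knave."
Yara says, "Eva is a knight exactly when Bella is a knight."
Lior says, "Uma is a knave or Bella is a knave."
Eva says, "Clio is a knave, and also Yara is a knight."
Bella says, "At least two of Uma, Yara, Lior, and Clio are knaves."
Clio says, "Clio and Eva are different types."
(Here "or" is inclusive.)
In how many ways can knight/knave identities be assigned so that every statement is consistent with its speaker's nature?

2

Consistent assignments:
  Uma=knave, Yara=knave, Lior=knight, Eva=knave, Bella=knight, Clio=knight
  Uma=knave, Yara=knave, Lior=knight, Eva=knave, Bella=knight, Clio=knave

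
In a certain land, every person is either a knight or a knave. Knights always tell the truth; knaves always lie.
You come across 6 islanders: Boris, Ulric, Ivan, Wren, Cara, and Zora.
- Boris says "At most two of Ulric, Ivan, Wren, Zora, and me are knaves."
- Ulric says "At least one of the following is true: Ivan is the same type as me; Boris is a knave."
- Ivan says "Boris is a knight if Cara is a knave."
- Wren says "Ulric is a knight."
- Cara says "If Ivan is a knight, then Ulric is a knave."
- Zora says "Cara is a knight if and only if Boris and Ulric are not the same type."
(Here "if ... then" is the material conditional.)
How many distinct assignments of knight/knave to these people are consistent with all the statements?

Consistent assignments:
  Boris=knight, Ulric=knight, Ivan=knight, Wren=knight, Cara=knave, Zora=knight
  Boris=knight, Ulric=knave, Ivan=knight, Wren=knave, Cara=knight, Zora=knight

2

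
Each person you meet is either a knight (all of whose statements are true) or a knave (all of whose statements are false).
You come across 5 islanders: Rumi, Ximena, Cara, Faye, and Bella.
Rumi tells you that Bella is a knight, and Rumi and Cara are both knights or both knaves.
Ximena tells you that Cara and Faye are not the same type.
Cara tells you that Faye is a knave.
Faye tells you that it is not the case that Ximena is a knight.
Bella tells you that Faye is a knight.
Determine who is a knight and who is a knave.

Suppose Rumi is a knight. Then Rumi's statement "Bella is a knight, and Rumi and Cara are both knights or both knaves" would have to be true. Checking the 16 ways to assign the others, none is consistent with every speaker.
(For instance, with Ximena=knight, Cara=knight, Faye=knave, Bella=knave, Rumi's claim "Bella is a knight, and Rumi and Cara are both knights or both knaves" comes out false where it would need to be true.)
So Rumi must be a knave, making "Bella is a knight, and Rumi and Cara are both knights or both knaves" false. Taking Rumi=knave, Ximena=knight, Cara=knight, Faye=knave, Bella=knave, each remaining statement checks out:
  Ximena (knight): "Cara and Faye are not the same type" — true. ✓
  Cara (knight): "Faye is a knave" — true. ✓
  Faye (knave): "it is not the case that Ximena is a knight" — false. ✓
  Bella (knave): "Faye is a knight" — false. ✓
This is the unique consistent assignment.

Knights: Ximena and Cara. Knaves: Rumi, Faye, and Bella.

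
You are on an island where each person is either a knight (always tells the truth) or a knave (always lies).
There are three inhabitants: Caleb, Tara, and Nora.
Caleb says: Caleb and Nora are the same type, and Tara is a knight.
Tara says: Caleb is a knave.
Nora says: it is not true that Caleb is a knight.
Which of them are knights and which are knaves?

Caleb is a knave, Tara is a knight, and Nora is a knight.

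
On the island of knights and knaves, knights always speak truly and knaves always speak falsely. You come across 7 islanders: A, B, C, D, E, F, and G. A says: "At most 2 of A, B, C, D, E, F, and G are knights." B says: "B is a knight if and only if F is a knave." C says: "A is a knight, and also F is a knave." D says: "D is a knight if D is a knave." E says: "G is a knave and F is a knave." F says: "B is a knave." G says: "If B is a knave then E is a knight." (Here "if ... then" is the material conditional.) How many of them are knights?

3

The unique consistent assignment is A=knave, B=knight, C=knave, D=knight, E=knave, F=knave, G=knight.
That has 3 knights.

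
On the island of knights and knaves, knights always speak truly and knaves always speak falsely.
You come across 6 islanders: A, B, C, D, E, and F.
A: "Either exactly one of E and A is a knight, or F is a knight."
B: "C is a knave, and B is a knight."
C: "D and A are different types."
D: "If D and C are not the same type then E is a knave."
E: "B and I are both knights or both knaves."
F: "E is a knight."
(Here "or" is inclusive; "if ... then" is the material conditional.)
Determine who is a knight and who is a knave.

A is a knight, and the claim "either exactly one of E and A is a knight, or F is a knight" is indeed True.
B is a knight, and the claim "C is a knave, and B is a knight" is indeed True.
C is a knave, so "D and A are different types" must be False — and it is.
Since D is a knight, "if D and C are not the same type then E is a knave" needs to be True, which holds.
E is a knave, and the claim "B and I are both knights or both knaves" is indeed False.
As a knave, F's statement "E is a knight" should be False; it is.

A is a knight, B is a knight, C is a knave, D is a knight, E is a knave, and F is a knave.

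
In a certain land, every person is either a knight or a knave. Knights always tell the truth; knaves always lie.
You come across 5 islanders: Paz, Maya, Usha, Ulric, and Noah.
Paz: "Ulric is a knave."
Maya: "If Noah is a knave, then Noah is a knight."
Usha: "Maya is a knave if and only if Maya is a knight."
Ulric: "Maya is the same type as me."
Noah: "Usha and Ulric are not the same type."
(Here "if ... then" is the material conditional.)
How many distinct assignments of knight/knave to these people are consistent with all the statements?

1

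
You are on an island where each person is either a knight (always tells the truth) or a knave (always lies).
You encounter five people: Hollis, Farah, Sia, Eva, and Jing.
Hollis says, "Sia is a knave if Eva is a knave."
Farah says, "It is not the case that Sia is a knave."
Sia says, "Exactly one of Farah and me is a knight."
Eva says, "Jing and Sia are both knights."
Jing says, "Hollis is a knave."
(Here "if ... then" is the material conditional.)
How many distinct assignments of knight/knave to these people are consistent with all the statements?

1

Consistent assignments:
  Hollis=knight, Farah=knave, Sia=knave, Eva=knave, Jing=knave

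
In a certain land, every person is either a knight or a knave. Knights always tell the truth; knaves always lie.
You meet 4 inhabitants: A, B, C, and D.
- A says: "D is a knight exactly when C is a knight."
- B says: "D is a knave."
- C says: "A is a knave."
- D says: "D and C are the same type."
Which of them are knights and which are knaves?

A is a knave, B is a knight, C is a knight, and D is a knave.

A is a knave, and the claim "D is a knight exactly when C is a knight" is indeed false.
As a knight, B's statement "D is a knave" should be true; it is.
C is a knight, and the claim "A is a knave" is indeed true.
D is a knave; "D and C are the same type" is false, as required.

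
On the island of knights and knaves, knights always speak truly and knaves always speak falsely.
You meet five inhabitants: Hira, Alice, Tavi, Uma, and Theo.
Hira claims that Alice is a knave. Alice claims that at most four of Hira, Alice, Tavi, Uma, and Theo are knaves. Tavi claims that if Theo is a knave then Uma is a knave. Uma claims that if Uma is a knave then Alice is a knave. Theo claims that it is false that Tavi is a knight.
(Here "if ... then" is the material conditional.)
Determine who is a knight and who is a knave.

As a knave, Hira's statement "Alice is a knave" should be false; it is.
Alice (knight): "at most four of Hira, Alice, Tavi, Uma, and Theo are knaves" — true. ✓
Tavi (knight): "if Theo is a knave then Uma is a knave" — true. ✓
Uma is a knave; "if Uma is a knave then Alice is a knave" is false, as required.
Theo is a knave; "it is false that Tavi is a knight" is false, as required.

Hira is a knave, Alice is a knight, Tavi is a knight, Uma is a knave, and Theo is a knave.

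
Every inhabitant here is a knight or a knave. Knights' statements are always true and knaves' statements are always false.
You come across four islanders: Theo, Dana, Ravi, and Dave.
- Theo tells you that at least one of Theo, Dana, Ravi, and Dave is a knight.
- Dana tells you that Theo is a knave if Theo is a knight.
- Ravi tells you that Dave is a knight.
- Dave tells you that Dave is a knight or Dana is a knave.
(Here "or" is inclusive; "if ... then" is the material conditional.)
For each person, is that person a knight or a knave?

Suppose Theo is a knave. Then Theo's statement "at least one of Theo, Dana, Ravi, and Dave is a knight" would have to be false. Checking the 8 ways to assign the others, none is consistent with every speaker.
(For instance, with Dana=knave, Ravi=knight, Dave=knight, Theo's claim "at least one of Theo, Dana, Ravi, and Dave is a knight" comes out true where it would need to be false.)
So Theo must be a knight, making "at least one of Theo, Dana, Ravi, and Dave is a knight" true. Taking Theo=knight, Dana=knave, Ravi=knight, Dave=knight, each remaining statement checks out:
  Dana (knave): "Theo is a knave if Theo is a knight" — false. ✓
  Ravi (knight): "Dave is a knight" — true. ✓
  Dave (knight): "Dave is a knight or Dana is a knave" — true. ✓
This is the unique consistent assignment.

Theo is a knight, Dana is a knave, Ravi is a knight, and Dave is a knight.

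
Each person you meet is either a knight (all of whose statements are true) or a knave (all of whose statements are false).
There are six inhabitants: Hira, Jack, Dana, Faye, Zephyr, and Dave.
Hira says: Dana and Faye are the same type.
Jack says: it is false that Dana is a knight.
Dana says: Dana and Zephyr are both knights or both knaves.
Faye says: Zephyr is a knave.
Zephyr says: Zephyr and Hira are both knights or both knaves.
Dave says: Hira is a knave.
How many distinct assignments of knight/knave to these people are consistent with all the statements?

1

Consistent assignments:
  Hira=knight, Jack=knight, Dana=knave, Faye=knave, Zephyr=knight, Dave=knave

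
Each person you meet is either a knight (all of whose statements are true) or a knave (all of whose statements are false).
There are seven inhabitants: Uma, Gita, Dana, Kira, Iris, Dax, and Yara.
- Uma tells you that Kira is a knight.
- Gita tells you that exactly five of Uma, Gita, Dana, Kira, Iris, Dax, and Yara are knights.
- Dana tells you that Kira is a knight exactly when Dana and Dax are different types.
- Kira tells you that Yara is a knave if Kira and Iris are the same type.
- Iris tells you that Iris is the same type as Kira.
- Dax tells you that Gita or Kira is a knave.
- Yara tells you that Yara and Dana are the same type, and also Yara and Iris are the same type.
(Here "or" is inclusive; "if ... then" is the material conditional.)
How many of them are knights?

The unique consistent assignment is Uma=knight, Gita=knight, Dana=knight, Kira=knight, Iris=knight, Dax=knave, Yara=knave.
That has 5 knights.

5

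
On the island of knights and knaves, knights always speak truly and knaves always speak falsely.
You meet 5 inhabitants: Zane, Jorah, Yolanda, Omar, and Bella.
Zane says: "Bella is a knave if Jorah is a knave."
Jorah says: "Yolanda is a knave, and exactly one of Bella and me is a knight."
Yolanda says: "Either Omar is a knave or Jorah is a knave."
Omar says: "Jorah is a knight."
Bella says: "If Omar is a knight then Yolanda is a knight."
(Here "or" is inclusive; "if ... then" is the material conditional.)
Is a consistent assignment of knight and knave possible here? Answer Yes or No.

One consistent assignment: Zane=knight, Jorah=knight, Yolanda=knave, Omar=knight, Bella=knave.

Yes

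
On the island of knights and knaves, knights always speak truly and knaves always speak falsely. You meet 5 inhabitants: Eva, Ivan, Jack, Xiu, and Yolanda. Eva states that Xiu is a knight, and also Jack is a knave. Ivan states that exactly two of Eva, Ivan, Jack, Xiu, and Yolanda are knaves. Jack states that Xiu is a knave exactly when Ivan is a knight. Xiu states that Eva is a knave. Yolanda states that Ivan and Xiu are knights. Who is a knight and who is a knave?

Eva is a knave, Ivan is a knave, Jack is a knight, Xiu is a knight, and Yolanda is a knave.

Suppose Eva is a knight. Then Eva's statement "Xiu is a knight, and also Jack is a knave" would have to be true. Checking the 16 ways to assign the others, none is consistent with every speaker.
(For instance, with Ivan=knave, Jack=knight, Xiu=knight, Yolanda=knave, Eva's claim "Xiu is a knight, and also Jack is a knave" comes out false where it would need to be true.)
So Eva must be a knave, making "Xiu is a knight, and also Jack is a knave" false. Taking Eva=knave, Ivan=knave, Jack=knight, Xiu=knight, Yolanda=knave, each remaining statement checks out:
  Ivan (knave): "exactly two of Eva, Ivan, Jack, Xiu, and Yolanda are knaves" — false. ✓
  Jack (knight): "Xiu is a knave exactly when Ivan is a knight" — true. ✓
  Xiu (knight): "Eva is a knave" — true. ✓
  Yolanda (knave): "Ivan and Xiu are knights" — false. ✓
This is the unique consistent assignment.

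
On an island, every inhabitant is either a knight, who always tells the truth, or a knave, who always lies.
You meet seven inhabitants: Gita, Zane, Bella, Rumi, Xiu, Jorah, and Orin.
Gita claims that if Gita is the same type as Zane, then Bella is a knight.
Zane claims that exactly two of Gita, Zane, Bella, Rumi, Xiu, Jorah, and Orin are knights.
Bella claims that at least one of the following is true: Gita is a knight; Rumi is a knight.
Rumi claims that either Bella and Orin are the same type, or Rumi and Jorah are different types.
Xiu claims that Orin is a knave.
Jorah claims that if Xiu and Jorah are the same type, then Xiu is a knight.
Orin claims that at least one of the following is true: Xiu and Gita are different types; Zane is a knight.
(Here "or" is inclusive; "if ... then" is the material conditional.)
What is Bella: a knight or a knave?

Bella is a knight.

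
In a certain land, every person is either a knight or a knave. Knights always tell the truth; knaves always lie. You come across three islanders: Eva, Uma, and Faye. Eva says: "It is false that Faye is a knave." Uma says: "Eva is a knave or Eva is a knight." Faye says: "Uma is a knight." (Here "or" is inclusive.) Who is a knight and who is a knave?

Suppose Eva is a knave. Then Eva's statement "it is false that Faye is a knave" would have to be false. Checking the 4 ways to assign the others, none is consistent with every speaker.
(For instance, with Uma=knight, Faye=knight, Eva's claim "it is false that Faye is a knave" comes out true where it would need to be false.)
So Eva must be a knight, making "it is false that Faye is a knave" true. Taking Eva=knight, Uma=knight, Faye=knight, each remaining statement checks out:
  Uma (knight): "Eva is a knave or Eva is a knight" — true. ✓
  Faye (knight): "Uma is a knight" — true. ✓
This is the unique consistent assignment.

Eva is a knight, Uma is a knight, and Faye is a knight.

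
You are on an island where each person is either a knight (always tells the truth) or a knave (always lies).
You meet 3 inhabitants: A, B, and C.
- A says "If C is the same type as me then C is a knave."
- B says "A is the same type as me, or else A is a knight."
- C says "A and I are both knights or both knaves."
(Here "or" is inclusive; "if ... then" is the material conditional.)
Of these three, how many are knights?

The unique consistent assignment is A=knight, B=knight, C=knave.
That has 2 knights.

2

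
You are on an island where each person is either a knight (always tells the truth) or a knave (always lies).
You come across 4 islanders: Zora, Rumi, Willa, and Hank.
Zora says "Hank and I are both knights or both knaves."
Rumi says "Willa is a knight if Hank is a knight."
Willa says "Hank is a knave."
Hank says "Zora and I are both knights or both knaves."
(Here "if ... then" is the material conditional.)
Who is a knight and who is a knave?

Zora is a knight, Rumi is a knave, Willa is a knave, and Hank is a knight.

Zora is a knight; "Hank and I are both knights or both knaves" is True, as required.
Since Rumi is a knave, "Willa is a knight if Hank is a knight" needs to be false, which holds.
Willa is a knave, and the claim "Hank is a knave" is indeed false.
Since Hank is a knight, "Zora and I are both knights or both knaves" needs to be True, which holds.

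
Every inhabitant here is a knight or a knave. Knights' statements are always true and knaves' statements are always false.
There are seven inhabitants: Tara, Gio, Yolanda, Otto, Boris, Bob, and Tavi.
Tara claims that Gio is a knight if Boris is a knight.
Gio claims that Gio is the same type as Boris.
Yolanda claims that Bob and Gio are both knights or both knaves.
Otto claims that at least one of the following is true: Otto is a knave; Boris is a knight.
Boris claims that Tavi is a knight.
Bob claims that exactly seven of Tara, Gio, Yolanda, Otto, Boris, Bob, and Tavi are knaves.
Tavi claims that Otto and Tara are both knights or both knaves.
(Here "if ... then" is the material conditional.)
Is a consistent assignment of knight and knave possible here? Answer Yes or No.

One consistent assignment: Tara=knight, Gio=knight, Yolanda=knave, Otto=knight, Boris=knight, Bob=knave, Tavi=knight.

Yes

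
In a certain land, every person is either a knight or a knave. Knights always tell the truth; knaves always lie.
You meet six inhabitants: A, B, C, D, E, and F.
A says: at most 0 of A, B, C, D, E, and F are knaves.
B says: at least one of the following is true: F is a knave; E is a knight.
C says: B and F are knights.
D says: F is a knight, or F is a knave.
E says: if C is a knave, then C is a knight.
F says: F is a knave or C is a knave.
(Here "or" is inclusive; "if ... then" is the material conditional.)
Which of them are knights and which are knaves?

A is a knave, B is a knave, C is a knave, D is a knight, E is a knave, and F is a knight.

A is a knave, so "at most 0 of A, B, C, D, E, and F are knaves" must be False — and it is.
B (knave): "at least one of the following is true: F is a knave; E is a knight" — False. ✓
C is a knave, so "B and F are knights" must be False — and it is.
D is a knight, so "F is a knight, or F is a knave" must be True — and it is.
E is a knave, so "if C is a knave, then C is a knight" must be False — and it is.
F is a knight, and the claim "F is a knave or C is a knave" is indeed True.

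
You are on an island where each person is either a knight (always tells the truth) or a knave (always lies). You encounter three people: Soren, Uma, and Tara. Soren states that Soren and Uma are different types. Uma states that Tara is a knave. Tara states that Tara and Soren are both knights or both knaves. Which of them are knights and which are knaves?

Soren is a knight, and the claim "Soren and Uma are different types" is indeed true.
Since Uma is a knave, "Tara is a knave" needs to be False, which holds.
Tara is a knight, so "Tara and Soren are both knights or both knaves" must be true — and it is.

Knights: Soren and Tara. Knaves: Uma.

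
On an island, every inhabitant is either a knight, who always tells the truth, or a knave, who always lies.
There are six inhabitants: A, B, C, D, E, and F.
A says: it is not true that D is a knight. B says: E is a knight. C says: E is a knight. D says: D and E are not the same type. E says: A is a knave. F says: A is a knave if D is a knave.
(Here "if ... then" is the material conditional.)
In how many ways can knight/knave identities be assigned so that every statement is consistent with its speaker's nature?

1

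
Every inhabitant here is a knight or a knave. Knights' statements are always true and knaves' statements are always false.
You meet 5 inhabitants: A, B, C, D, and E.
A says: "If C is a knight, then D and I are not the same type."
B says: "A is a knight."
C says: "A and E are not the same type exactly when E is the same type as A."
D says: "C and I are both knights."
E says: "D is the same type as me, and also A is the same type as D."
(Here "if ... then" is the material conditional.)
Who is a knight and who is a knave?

A is a knight, B is a knight, C is a knave, D is a knave, and E is a knave.

Since A is a knight, "if C is a knight, then D and I are not the same type" needs to be true, which holds.
B is a knight; "A is a knight" is true, as required.
C is a knave, and the claim "A and E are not the same type exactly when E is the same type as A" is indeed false.
Since D is a knave, "C and I are both knights" needs to be false, which holds.
E is a knave, so "D is the same type as me, and also A is the same type as D" must be false — and it is.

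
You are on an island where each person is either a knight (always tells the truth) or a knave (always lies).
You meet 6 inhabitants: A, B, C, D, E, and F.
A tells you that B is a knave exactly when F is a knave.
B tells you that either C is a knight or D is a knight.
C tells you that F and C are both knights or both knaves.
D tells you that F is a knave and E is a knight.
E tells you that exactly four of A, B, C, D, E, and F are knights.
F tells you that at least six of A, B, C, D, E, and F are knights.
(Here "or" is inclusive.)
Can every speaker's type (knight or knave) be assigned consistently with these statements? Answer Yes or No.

No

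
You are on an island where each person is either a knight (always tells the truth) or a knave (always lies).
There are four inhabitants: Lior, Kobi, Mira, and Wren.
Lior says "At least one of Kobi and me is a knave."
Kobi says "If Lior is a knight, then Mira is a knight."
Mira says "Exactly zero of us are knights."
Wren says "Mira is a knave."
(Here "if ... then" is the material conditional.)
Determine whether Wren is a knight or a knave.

Wren is a knight.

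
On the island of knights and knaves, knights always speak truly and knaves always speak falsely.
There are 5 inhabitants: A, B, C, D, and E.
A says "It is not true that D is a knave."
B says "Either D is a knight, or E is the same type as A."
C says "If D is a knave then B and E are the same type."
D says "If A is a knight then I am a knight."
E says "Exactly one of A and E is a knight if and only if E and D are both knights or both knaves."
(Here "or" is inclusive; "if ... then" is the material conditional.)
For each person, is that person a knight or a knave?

A is a knight, B is a knight, C is a knight, D is a knight, and E is a knave.

As a knight, A's statement "it is not true that D is a knave" should be true; it is.
As a knight, B's statement "either D is a knight, or E is the same type as A" should be true; it is.
Since C is a knight, "if D is a knave then B and E are the same type" needs to be true, which holds.
D is a knight; "if A is a knight then I am a knight" is true, as required.
As a knave, E's statement "exactly one of A and E is a knight if and only if E and D are both knights or both knaves" should be false; it is.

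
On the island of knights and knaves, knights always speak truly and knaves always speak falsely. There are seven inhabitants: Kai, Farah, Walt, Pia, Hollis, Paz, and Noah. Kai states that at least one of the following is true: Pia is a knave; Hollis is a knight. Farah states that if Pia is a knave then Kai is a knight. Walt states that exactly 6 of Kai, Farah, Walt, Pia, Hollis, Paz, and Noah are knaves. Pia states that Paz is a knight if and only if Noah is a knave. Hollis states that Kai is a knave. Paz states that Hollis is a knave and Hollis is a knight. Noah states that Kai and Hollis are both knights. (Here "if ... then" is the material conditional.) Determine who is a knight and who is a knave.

Kai is a knight, Farah is a knight, Walt is a knave, Pia is a knave, Hollis is a knave, Paz is a knave, and Noah is a knave.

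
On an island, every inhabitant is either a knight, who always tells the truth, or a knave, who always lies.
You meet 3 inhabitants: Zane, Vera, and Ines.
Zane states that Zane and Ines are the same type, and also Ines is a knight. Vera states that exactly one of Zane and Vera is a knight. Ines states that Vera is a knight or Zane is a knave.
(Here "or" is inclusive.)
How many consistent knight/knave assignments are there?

2

Consistent assignments:
  Zane=knave, Vera=knight, Ines=knight
  Zane=knave, Vera=knave, Ines=knight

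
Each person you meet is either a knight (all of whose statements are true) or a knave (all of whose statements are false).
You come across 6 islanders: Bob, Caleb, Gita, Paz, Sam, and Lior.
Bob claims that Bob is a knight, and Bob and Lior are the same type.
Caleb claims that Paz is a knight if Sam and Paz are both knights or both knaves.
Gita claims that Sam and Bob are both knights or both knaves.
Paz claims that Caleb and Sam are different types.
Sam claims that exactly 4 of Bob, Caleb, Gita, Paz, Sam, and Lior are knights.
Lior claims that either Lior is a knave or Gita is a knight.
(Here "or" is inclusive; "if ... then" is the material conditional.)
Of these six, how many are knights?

2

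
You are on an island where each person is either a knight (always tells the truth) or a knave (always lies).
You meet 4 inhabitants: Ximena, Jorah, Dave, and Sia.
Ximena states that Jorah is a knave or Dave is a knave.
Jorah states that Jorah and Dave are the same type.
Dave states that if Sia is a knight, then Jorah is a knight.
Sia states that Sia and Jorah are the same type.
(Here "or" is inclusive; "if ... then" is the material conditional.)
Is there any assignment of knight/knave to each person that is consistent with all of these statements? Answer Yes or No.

Yes

One consistent assignment: Ximena=knave, Jorah=knight, Dave=knight, Sia=knight.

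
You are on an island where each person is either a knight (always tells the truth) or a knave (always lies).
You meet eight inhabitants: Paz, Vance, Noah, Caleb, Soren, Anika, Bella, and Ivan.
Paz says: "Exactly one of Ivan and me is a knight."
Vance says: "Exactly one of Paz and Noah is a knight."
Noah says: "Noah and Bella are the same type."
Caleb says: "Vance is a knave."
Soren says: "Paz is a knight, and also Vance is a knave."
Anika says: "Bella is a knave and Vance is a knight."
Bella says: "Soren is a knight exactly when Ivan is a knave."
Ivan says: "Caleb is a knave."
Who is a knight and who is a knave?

Paz is a knight, Vance is a knave, Noah is a knight, Caleb is a knight, Soren is a knight, Anika is a knave, Bella is a knight, and Ivan is a knave.

As a knight, Paz's statement "exactly one of Ivan and me is a knight" should be true; it is.
Vance is a knave, and the claim "exactly one of Paz and Noah is a knight" is indeed false.
Noah is a knight, and the claim "Noah and Bella are the same type" is indeed true.
Since Caleb is a knight, "Vance is a knave" needs to be true, which holds.
Soren is a knight, so "Paz is a knight, and also Vance is a knave" must be true — and it is.
Since Anika is a knave, "Bella is a knave and Vance is a knight" needs to be false, which holds.
As a knight, Bella's statement "Soren is a knight exactly when Ivan is a knave" should be true; it is.
Ivan is a knave; "Caleb is a knave" is false, as required.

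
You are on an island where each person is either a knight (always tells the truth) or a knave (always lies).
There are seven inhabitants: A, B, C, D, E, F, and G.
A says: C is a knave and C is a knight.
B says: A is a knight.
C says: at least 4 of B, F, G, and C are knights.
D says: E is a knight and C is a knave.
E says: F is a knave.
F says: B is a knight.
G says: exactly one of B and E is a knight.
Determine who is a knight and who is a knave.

A is a knave, B is a knave, C is a knave, D is a knight, E is a knight, F is a knave, and G is a knight.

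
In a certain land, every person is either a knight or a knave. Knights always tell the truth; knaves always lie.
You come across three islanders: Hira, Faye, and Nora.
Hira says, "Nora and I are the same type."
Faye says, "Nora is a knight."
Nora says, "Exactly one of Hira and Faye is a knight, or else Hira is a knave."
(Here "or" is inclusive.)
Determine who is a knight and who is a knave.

Knights: Faye and Nora. Knaves: Hira.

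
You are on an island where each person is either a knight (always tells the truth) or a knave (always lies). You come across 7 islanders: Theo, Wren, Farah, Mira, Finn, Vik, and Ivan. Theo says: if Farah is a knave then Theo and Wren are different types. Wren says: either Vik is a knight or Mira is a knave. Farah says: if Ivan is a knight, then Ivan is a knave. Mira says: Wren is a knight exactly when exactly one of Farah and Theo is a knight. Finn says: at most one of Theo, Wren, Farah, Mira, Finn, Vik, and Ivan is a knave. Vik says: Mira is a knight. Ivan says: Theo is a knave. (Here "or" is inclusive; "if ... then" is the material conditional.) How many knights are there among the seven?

3

The unique consistent assignment is Theo=knight, Wren=knight, Farah=knight, Mira=knave, Finn=knave, Vik=knave, Ivan=knave.
That has 3 knights.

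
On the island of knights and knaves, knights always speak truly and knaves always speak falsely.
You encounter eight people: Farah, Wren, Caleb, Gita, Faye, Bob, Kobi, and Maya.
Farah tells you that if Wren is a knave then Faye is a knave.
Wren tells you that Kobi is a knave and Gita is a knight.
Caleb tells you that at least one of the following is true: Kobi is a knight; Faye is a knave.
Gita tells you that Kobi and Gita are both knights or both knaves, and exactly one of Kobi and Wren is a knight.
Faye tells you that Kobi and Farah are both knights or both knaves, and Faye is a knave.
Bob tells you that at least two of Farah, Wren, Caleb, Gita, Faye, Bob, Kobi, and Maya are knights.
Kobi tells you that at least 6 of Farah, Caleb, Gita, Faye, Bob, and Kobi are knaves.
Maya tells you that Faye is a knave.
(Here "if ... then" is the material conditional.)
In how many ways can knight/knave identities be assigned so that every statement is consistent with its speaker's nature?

1

Consistent assignments:
  Farah=knight, Wren=knave, Caleb=knight, Gita=knave, Faye=knave, Bob=knight, Kobi=knave, Maya=knight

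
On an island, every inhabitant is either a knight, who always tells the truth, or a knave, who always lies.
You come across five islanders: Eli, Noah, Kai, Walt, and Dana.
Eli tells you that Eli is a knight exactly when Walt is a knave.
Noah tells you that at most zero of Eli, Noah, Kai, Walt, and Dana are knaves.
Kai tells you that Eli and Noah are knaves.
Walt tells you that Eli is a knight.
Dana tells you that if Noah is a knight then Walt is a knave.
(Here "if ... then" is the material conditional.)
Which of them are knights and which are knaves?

Eli is a knave, Noah is a knave, Kai is a knight, Walt is a knave, and Dana is a knight.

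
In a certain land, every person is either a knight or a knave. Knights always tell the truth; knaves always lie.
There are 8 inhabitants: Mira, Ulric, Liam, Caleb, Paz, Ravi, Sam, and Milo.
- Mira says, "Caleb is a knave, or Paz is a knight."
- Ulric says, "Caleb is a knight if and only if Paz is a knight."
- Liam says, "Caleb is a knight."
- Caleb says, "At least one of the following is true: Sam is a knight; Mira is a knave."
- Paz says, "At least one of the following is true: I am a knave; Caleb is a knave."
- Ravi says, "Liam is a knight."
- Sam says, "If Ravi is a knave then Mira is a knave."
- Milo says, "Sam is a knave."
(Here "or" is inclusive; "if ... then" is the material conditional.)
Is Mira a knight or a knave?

Mira is a knight.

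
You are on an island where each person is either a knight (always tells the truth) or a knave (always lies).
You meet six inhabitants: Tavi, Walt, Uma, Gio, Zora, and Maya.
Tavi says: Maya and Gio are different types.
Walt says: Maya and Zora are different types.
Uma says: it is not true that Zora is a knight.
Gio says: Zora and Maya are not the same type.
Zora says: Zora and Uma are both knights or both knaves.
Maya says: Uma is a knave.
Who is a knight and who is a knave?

Tavi is a knave; "Maya and Gio are different types" is False, as required.
Walt is a knave, and the claim "Maya and Zora are different types" is indeed False.
Uma (knight): "it is not true that Zora is a knight" — True. ✓
Gio is a knave; "Zora and Maya are not the same type" is False, as required.
As a knave, Zora's statement "Zora and Uma are both knights or both knaves" should be False; it is.
Since Maya is a knave, "Uma is a knave" needs to be False, which holds.

Tavi is a knave, Walt is a knave, Uma is a knight, Gio is a knave, Zora is a knave, and Maya is a knave.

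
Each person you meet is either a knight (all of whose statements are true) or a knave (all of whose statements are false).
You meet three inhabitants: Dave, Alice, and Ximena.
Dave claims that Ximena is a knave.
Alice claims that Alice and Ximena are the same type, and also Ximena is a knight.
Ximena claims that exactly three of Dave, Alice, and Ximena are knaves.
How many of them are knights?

1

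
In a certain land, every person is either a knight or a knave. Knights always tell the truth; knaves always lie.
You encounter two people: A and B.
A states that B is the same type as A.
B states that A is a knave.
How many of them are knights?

1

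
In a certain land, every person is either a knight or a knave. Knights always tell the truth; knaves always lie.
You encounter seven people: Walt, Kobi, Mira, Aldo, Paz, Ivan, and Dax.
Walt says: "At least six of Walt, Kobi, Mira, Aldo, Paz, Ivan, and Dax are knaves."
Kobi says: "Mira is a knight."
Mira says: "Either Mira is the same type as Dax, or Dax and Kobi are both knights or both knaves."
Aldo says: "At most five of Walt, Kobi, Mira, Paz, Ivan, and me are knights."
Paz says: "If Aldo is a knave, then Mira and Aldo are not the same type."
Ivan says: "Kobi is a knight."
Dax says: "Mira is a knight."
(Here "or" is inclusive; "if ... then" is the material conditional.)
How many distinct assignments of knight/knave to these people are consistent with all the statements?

Consistent assignments:
  Walt=knave, Kobi=knight, Mira=knight, Aldo=knight, Paz=knight, Ivan=knight, Dax=knight

1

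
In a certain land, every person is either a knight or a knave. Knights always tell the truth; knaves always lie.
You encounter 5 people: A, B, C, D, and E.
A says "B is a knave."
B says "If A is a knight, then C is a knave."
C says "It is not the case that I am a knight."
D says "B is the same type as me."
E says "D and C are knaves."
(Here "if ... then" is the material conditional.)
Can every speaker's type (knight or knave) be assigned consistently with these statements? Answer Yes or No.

No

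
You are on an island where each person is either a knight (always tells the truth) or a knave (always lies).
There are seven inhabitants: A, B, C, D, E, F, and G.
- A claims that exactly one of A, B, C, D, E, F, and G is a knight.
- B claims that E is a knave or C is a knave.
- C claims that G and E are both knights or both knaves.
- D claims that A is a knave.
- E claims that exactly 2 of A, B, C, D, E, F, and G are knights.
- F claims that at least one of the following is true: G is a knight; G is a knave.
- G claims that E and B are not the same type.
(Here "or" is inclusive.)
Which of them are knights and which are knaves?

A is a knave, B is a knight, C is a knave, D is a knight, E is a knave, F is a knight, and G is a knight.

A is a knave; "exactly one of A, B, C, D, E, F, and G is a knight" is false, as required.
As a knight, B's statement "E is a knave or C is a knave" should be true; it is.
C is a knave; "G and E are both knights or both knaves" is false, as required.
As a knight, D's statement "A is a knave" should be true; it is.
E is a knave; "exactly 2 of A, B, C, D, E, F, and G are knights" is false, as required.
Since F is a knight, "at least one of the following is true: G is a knight; G is a knave" needs to be true, which holds.
G is a knight, and the claim "E and B are not the same type" is indeed true.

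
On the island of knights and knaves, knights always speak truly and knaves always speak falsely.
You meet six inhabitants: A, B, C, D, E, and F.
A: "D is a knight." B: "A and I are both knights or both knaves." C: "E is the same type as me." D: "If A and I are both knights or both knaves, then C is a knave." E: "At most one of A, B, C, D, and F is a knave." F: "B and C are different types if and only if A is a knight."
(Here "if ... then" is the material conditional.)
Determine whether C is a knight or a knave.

C is a knave.

Consistent assignments: {A=knight, B=knight, C=knave, D=knight, E=knight, F=knight}
In every consistent assignment, C is a knave.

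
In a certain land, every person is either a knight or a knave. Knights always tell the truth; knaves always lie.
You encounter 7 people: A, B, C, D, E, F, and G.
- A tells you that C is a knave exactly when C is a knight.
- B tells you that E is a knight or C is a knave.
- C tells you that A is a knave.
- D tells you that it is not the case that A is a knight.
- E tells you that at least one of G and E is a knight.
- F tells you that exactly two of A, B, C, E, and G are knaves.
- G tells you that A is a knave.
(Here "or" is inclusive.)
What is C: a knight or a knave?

C is a knight.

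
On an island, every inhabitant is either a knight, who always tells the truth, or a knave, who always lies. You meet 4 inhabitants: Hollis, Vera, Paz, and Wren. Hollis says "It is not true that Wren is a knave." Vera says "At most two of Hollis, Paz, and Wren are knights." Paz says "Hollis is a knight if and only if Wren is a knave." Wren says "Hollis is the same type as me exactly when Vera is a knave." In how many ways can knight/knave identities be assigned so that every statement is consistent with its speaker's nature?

1

Consistent assignments:
  Hollis=knave, Vera=knight, Paz=knave, Wren=knave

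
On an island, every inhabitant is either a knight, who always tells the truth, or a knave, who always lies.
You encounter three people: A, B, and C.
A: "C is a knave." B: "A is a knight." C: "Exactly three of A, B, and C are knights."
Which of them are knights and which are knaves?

Knights: A and B. Knaves: C.

A is a knight, so "C is a knave" must be true — and it is.
B is a knight, so "A is a knight" must be true — and it is.
C (knave): "exactly three of A, B, and C are knights" — False. ✓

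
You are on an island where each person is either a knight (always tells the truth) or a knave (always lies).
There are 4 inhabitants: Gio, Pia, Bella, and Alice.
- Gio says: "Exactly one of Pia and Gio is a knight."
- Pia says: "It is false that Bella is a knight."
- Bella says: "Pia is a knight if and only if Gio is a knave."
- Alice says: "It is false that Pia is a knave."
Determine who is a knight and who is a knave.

Knights: Gio and Bella. Knaves: Pia and Alice.

Since Gio is a knight, "exactly one of Pia and Gio is a knight" needs to be true, which holds.
Pia (knave): "it is false that Bella is a knight" — False. ✓
Bella is a knight; "Pia is a knight if and only if Gio is a knave" is true, as required.
Alice (knave): "it is false that Pia is a knave" — False. ✓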